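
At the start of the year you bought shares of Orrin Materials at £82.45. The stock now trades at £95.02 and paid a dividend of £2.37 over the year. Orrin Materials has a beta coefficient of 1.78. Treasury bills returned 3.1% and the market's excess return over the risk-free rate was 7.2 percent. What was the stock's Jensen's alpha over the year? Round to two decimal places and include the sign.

+2.20%

Realised HPR = (P1 + D1 − P0) / P0 = (95.02 + 2.37 − 82.45) / 82.45 = 14.94 / 82.45 = 18.1201%
CAPM required = R_f + β·MRP = 3.1% + 1.78 × 7.2% = 15.9160%
α = realised − required = 18.1201% − 15.9160% = +2.20%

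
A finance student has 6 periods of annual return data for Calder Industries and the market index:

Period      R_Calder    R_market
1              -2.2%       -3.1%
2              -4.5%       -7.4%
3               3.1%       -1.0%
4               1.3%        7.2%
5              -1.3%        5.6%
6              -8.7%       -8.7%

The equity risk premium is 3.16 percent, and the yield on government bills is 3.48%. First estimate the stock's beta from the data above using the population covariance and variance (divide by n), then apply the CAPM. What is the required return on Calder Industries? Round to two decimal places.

Mean R_i = (-2.2 − 4.5 + 3.1 + 1.3 − 1.3 − 8.7) / 6 = -2.0500%
Mean R_m = (-3.1 − 7.4 − 1.0 + 7.2 + 5.6 − 8.7) / 6 = -1.2333%
Σ(R_i − R̄_i)(R_m − R̄_m) = 99.6200  ⇒  Cov = 99.6200 / 6 = 16.6033
Σ(R_m − R̄_m)² = 215.1333  ⇒  Var(R_m) = 215.1333 / 6 = 35.8556
β = Cov / Var(R_m) = 16.6033 / 35.8556 = 0.4631
E(R) = R_f + β × MRP = 3.48% + 0.4631 × 3.16% = 4.94%

4.94%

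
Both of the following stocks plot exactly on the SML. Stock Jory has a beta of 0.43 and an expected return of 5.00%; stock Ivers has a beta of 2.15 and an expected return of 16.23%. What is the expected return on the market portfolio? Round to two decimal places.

8.72%

Both satisfy E(R) = R_f + β·MRP, so the slope of the SML is
MRP = (16.23% − 5.00%) / (2.15 − 0.43) = 11.23% / 1.72 = 6.5291%
R_f = E(R_Jory) − β_Jory·MRP = 5.00% − 0.43 × 6.5291% = 2.1925%
E(R_m) = R_f + MRP = 2.1925% + 6.5291% = 8.72%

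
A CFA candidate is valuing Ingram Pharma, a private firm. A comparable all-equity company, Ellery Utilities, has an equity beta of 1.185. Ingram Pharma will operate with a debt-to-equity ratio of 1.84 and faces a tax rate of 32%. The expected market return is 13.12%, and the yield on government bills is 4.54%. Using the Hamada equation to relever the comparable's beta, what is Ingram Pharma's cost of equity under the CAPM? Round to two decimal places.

β_L = β_U × [1 + (1 − t)(D/E)] = 1.185 × [1 + (1 − 0.32) × 1.84]
    = 1.185 × [1 + 0.68 × 1.84] = 1.185 × 2.2512 = 2.6677
MRP = 13.12% − 4.54% = 8.58%
E(R) = R_f + β_L × MRP = 4.54% + 2.6677 × 8.58% = 27.43%

27.43%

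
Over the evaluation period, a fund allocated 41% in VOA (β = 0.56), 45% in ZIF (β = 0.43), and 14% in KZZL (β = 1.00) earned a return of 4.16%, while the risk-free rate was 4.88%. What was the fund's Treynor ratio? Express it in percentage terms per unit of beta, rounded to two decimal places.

-1.28%

β_P = 0.41×0.56 + 0.45×0.43 + 0.14×1.00 = 0.5631
Treynor = (R_P − R_f) / β_P = (4.16% − 4.88%) / 0.5631 = -0.72% / 0.5631 = -1.28%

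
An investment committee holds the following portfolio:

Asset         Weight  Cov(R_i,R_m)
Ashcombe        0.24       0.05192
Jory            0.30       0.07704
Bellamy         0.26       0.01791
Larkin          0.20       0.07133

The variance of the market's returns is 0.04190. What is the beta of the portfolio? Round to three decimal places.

1.301

β_Ashcombe = 0.05192 / 0.04190 = 1.2391
β_Jory = 0.07704 / 0.04190 = 1.8387
β_Bellamy = 0.01791 / 0.04190 = 0.4274
β_Larkin = 0.07133 / 0.04190 = 1.7024
β_P = Σ w_i β_i = 0.24×1.2391 + 0.30×1.8387 + 0.26×0.4274 + 0.20×1.7024 = 1.3006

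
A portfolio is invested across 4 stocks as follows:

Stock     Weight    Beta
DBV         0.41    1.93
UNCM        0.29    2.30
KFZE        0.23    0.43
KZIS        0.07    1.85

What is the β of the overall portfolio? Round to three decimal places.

1.687

β_P = Σ w_i β_i = 0.41×1.93 + 0.29×2.30 + 0.23×0.43 + 0.07×1.85 = 1.6867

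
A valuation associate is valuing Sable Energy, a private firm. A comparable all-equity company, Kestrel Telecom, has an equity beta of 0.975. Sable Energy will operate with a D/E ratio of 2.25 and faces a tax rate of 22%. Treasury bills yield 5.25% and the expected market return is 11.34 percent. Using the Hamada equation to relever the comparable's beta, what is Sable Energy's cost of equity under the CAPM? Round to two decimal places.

21.61%

β_L = β_U × [1 + (1 − t)(D/E)] = 0.975 × [1 + (1 − 0.22) × 2.25]
    = 0.975 × [1 + 0.78 × 2.25] = 0.975 × 2.7550 = 2.6861
MRP = 11.34% − 5.25% = 6.09%
E(R) = R_f + β_L × MRP = 5.25% + 2.6861 × 6.09% = 21.61%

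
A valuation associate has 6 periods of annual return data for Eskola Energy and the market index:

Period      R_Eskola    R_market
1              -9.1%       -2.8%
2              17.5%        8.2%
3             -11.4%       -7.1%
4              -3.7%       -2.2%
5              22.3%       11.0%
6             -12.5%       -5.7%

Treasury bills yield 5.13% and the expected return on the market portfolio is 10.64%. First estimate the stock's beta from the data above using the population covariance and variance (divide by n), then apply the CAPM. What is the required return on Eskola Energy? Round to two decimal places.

16.28%

Mean R_i = (-9.1 + 17.5 − 11.4 − 3.7 + 22.3 − 12.5) / 6 = 0.5167%
Mean R_m = (-2.8 + 8.2 − 7.1 − 2.2 + 11.0 − 5.7) / 6 = 0.2333%
Σ(R_i − R̄_i)(R_m − R̄_m) = 573.8867  ⇒  Cov = 573.8867 / 6 = 95.6478
Σ(R_m − R̄_m)² = 283.4933  ⇒  Var(R_m) = 283.4933 / 6 = 47.2489
β = Cov / Var(R_m) = 95.6478 / 47.2489 = 2.0243
MRP = 10.64% − 5.13% = 5.51%
E(R) = R_f + β × MRP = 5.13% + 2.0243 × 5.51% = 16.28%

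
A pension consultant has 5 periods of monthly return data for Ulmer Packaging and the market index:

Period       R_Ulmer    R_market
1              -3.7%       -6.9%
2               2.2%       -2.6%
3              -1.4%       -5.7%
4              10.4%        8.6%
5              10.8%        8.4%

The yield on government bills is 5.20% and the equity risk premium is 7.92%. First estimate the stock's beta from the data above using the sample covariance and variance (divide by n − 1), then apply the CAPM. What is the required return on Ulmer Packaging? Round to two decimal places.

Mean R_i = (-3.7 + 2.2 − 1.4 + 10.4 + 10.8) / 5 = 3.6600%
Mean R_m = (-6.9 − 2.6 − 5.7 + 8.6 + 8.4) / 5 = 0.3600%
Σ(R_i − R̄_i)(R_m − R̄_m) = 201.3620  ⇒  Cov = 201.3620 / 4 = 50.3405
Σ(R_m − R̄_m)² = 230.7320  ⇒  Var(R_m) = 230.7320 / 4 = 57.6830
β = Cov / Var(R_m) = 50.3405 / 57.6830 = 0.8727
E(R) = R_f + β × MRP = 5.20% + 0.8727 × 7.92% = 12.11%

12.11%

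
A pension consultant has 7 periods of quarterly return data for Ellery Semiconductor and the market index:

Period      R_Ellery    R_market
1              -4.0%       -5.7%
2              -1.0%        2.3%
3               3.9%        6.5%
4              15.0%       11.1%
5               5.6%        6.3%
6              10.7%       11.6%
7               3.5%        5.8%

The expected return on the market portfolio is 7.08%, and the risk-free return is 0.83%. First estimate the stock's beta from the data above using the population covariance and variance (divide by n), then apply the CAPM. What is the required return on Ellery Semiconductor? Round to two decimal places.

7.19%

Mean R_i = (-4.0 − 1.0 + 3.9 + 15.0 + 5.6 + 10.7 + 3.5) / 7 = 4.8143%
Mean R_m = (-5.7 + 2.3 + 6.5 + 11.1 + 6.3 + 11.6 + 5.8) / 7 = 5.4143%
Σ(R_i − R̄_i)(R_m − R̄_m) = 209.5886  ⇒  Cov = 209.5886 / 7 = 29.9412
Σ(R_m − R̄_m)² = 205.9286  ⇒  Var(R_m) = 205.9286 / 7 = 29.4184
β = Cov / Var(R_m) = 29.9412 / 29.4184 = 1.0178
MRP = 7.08% − 0.83% = 6.25%
E(R) = R_f + β × MRP = 0.83% + 1.0178 × 6.25% = 7.19%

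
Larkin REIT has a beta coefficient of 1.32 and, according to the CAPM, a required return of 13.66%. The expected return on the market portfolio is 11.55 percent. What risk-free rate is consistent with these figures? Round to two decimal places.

4.96%

E(R) = R_f + β(E(R_m) − R_f) = R_f(1 − β) + β·E(R_m)
13.66% = R_f × (1 − 1.32) + 1.32 × 11.55%
13.66% = R_f × -0.32 + 15.2460%
R_f = (13.66% − 15.2460%) / -0.32 = 4.96%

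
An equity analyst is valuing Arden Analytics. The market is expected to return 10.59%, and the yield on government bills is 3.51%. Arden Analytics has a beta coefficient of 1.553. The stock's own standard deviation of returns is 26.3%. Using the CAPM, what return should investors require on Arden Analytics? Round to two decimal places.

Market risk premium = E(R_m) − R_f = 10.59% − 3.51% = 7.08%
E(R) = R_f + β × MRP = 3.51% + 1.553 × 7.08% = 14.51%

14.51%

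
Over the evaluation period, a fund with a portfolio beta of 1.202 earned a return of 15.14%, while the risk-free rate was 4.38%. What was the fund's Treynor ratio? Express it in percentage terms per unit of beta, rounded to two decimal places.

Treynor = (R_P − R_f) / β_P = (15.14% − 4.38%) / 1.2020 = 10.76% / 1.2020 = 8.95%

8.95%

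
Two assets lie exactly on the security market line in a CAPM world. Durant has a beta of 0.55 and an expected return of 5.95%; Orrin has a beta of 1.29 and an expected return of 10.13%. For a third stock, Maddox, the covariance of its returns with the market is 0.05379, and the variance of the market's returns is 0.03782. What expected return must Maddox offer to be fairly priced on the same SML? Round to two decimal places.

MRP = (10.13% − 5.95%) / (1.29 − 0.55) = 5.6486%
R_f = 5.95% − 0.55 × 5.6486% = 2.8433%
β_Maddox = Cov / Var(R_m) = 0.05379 / 0.03782 = 1.4223
E(R_Maddox) = R_f + β × MRP = 2.8433% + 1.4223 × 5.6486% = 10.88%

10.88%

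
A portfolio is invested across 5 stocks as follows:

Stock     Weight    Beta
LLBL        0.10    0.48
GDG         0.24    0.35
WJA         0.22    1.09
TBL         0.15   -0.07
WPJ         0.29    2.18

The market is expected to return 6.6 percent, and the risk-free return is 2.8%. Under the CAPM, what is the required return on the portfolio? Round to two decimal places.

β_P = Σ w_i β_i = 0.10×0.48 + 0.24×0.35 + 0.22×1.09 + 0.15×-0.07 + 0.29×2.18 = 0.9935
MRP = 6.6% − 2.8% = 3.80%
E(R_P) = R_f + β_P × MRP = 2.8% + 0.9935 × 3.8% = 6.58%

6.58%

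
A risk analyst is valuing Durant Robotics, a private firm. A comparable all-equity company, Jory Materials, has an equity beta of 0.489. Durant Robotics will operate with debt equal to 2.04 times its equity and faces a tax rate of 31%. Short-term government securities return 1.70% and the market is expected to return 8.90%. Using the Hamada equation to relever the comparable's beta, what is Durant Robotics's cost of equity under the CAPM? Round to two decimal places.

β_L = β_U × [1 + (1 − t)(D/E)] = 0.489 × [1 + (1 − 0.31) × 2.04]
    = 0.489 × [1 + 0.69 × 2.04] = 0.489 × 2.4076 = 1.1773
MRP = 8.90% − 1.70% = 7.20%
E(R) = R_f + β_L × MRP = 1.70% + 1.1773 × 7.20% = 10.18%

10.18%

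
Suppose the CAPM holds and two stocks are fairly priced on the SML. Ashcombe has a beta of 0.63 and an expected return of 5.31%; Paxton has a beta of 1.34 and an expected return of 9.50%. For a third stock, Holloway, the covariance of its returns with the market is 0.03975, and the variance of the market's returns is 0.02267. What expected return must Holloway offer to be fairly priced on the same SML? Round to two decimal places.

11.94%

MRP = (9.50% − 5.31%) / (1.34 − 0.63) = 5.9014%
R_f = 5.31% − 0.63 × 5.9014% = 1.5921%
β_Holloway = Cov / Var(R_m) = 0.03975 / 0.02267 = 1.7534
E(R_Holloway) = R_f + β × MRP = 1.5921% + 1.7534 × 5.9014% = 11.94%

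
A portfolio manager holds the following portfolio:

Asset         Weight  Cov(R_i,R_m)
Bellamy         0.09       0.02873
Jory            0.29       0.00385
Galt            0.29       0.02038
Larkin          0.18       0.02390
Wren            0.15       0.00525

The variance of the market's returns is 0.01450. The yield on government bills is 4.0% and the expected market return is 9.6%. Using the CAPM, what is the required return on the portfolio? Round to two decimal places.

β_Bellamy = 0.02873 / 0.01450 = 1.9814
β_Jory = 0.00385 / 0.01450 = 0.2655
β_Galt = 0.02038 / 0.01450 = 1.4055
β_Larkin = 0.02390 / 0.01450 = 1.6483
β_Wren = 0.00525 / 0.01450 = 0.3621
β_P = Σ w_i β_i = 0.09×1.9814 + 0.29×0.2655 + 0.29×1.4055 + 0.18×1.6483 + 0.15×0.3621 = 1.0139
MRP = 9.6% − 4.0% = 5.60%
E(R_P) = R_f + β_P × MRP = 4.0% + 1.0139 × 5.6% = 9.68%

9.68%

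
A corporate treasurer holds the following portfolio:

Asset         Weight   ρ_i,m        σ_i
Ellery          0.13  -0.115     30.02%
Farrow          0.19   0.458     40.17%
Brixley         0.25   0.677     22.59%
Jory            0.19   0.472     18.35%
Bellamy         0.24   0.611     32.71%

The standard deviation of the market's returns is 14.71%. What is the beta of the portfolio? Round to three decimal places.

0.905

β_Ellery = -0.115 × 30.02% / 14.71% = -0.2347
β_Farrow = 0.458 × 40.17% / 14.71% = 1.2507
β_Brixley = 0.677 × 22.59% / 14.71% = 1.0397
β_Jory = 0.472 × 18.35% / 14.71% = 0.5888
β_Bellamy = 0.611 × 32.71% / 14.71% = 1.3587
β_P = Σ w_i β_i = 0.13×-0.2347 + 0.19×1.2507 + 0.25×1.0397 + 0.19×0.5888 + 0.24×1.3587 = 0.9050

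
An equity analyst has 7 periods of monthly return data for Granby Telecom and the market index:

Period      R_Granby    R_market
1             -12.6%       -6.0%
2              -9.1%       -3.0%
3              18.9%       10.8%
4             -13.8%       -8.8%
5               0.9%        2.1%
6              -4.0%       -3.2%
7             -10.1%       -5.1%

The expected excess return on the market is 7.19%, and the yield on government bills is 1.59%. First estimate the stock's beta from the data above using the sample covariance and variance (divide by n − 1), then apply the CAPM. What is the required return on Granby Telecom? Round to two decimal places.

13.96%

Mean R_i = (-12.6 − 9.1 + 18.9 − 13.8 + 0.9 − 4.0 − 10.1) / 7 = -4.2571%
Mean R_m = (-6.0 − 3.0 + 10.8 − 8.8 + 2.1 − 3.2 − 5.1) / 7 = -1.8857%
Σ(R_i − R̄_i)(R_m − R̄_m) = 438.4657  ⇒  Cov = 438.4657 / 6 = 73.0776
Σ(R_m − R̄_m)² = 254.8486  ⇒  Var(R_m) = 254.8486 / 6 = 42.4748
β = Cov / Var(R_m) = 73.0776 / 42.4748 = 1.7205
E(R) = R_f + β × MRP = 1.59% + 1.7205 × 7.19% = 13.96%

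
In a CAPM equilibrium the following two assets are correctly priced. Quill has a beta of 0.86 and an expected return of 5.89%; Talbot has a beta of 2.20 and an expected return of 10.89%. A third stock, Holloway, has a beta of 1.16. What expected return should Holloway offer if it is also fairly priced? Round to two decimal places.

MRP (SML slope) = (10.89% − 5.89%) / (2.20 − 0.86) = 5.00% / 1.34 = 3.7313%
R_f (intercept) = 5.89% − 0.86 × 3.7313% = 2.6811%
E(R_Holloway) = R_f + β × MRP = 2.6811% + 1.16 × 3.7313% = 7.01%

7.01%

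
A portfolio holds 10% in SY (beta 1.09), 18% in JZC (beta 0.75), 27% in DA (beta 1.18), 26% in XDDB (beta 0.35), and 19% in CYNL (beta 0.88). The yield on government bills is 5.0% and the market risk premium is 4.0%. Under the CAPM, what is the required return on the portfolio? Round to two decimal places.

β_P = Σ w_i β_i = 0.10×1.09 + 0.18×0.75 + 0.27×1.18 + 0.26×0.35 + 0.19×0.88 = 0.8208
E(R_P) = R_f + β_P × MRP = 5.0% + 0.8208 × 4.0% = 8.28%

8.28%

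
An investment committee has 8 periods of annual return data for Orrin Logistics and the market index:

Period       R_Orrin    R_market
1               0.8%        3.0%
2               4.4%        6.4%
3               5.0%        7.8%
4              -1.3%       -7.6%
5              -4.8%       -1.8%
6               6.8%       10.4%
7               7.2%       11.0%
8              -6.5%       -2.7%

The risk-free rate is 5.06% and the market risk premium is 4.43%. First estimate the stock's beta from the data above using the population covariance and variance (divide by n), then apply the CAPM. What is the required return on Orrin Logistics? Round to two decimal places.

8.06%

Mean R_i = (0.8 + 4.4 + 5.0 − 1.3 − 4.8 + 6.8 + 7.2 − 6.5) / 8 = 1.4500%
Mean R_m = (3.0 + 6.4 + 7.8 − 7.6 − 1.8 + 10.4 + 11.0 − 2.7) / 8 = 3.3125%
Σ(R_i − R̄_i)(R_m − R̄_m) = 217.1250  ⇒  Cov = 217.1250 / 8 = 27.1406
Σ(R_m − R̄_m)² = 320.4688  ⇒  Var(R_m) = 320.4688 / 8 = 40.0586
β = Cov / Var(R_m) = 27.1406 / 40.0586 = 0.6775
E(R) = R_f + β × MRP = 5.06% + 0.6775 × 4.43% = 8.06%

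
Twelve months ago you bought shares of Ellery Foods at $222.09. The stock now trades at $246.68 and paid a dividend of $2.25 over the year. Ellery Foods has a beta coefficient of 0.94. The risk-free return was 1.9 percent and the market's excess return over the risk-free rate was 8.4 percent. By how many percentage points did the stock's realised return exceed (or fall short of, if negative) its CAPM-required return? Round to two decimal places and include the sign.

+2.29%

Realised HPR = (P1 + D1 − P0) / P0 = (246.68 + 2.25 − 222.09) / 222.09 = 26.84 / 222.09 = 12.0852%
CAPM required = R_f + β·MRP = 1.9% + 0.94 × 8.4% = 9.7960%
α = realised − required = 12.0852% − 9.7960% = +2.29%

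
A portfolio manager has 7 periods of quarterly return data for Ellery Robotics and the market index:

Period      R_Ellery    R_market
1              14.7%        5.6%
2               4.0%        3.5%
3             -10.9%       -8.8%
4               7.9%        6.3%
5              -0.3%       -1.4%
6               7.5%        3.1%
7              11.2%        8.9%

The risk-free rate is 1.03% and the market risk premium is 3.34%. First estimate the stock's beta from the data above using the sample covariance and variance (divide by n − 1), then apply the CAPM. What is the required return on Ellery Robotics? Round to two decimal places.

Mean R_i = (14.7 + 4.0 − 10.9 + 7.9 − 0.3 + 7.5 + 11.2) / 7 = 4.8714%
Mean R_m = (5.6 + 3.5 − 8.8 + 6.3 − 1.4 + 3.1 + 8.9) / 7 = 2.4571%
Σ(R_i − R̄_i)(R_m − R̄_m) = 281.5714  ⇒  Cov = 281.5714 / 6 = 46.9286
Σ(R_m − R̄_m)² = 209.2571  ⇒  Var(R_m) = 209.2571 / 6 = 34.8762
β = Cov / Var(R_m) = 46.9286 / 34.8762 = 1.3456
E(R) = R_f + β × MRP = 1.03% + 1.3456 × 3.34% = 5.52%

5.52%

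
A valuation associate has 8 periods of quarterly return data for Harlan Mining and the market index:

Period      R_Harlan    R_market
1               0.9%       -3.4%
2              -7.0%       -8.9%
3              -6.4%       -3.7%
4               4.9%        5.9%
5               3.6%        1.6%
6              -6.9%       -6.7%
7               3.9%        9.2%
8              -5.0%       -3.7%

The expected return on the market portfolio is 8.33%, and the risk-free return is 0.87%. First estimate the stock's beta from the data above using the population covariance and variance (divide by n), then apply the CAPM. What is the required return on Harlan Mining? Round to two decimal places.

Mean R_i = (0.9 − 7.0 − 6.4 + 4.9 + 3.6 − 6.9 + 3.9 − 5.0) / 8 = -1.5000%
Mean R_m = (-3.4 − 8.9 − 3.7 + 5.9 + 1.6 − 6.7 + 9.2 − 3.7) / 8 = -1.2125%
Σ(R_i − R̄_i)(R_m − R̄_m) = 203.6500  ⇒  Cov = 203.6500 / 8 = 25.4563
Σ(R_m − R̄_m)² = 273.2888  ⇒  Var(R_m) = 273.2888 / 8 = 34.1611
β = Cov / Var(R_m) = 25.4563 / 34.1611 = 0.7452
MRP = 8.33% − 0.87% = 7.46%
E(R) = R_f + β × MRP = 0.87% + 0.7452 × 7.46% = 6.43%

6.43%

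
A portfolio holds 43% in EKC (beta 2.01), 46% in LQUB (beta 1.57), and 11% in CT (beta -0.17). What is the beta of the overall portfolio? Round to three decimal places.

β_P = Σ w_i β_i = 0.43×2.01 + 0.46×1.57 + 0.11×-0.17 = 1.5678

1.568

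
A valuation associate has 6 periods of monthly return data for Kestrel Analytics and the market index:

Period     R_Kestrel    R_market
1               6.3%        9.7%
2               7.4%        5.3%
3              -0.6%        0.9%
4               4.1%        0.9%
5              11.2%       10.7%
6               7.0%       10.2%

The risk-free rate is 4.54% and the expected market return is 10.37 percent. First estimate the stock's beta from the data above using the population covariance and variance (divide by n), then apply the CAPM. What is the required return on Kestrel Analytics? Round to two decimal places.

8.54%

Mean R_i = (6.3 + 7.4 − 0.6 + 4.1 + 11.2 + 7.0) / 6 = 5.9000%
Mean R_m = (9.7 + 5.3 + 0.9 + 0.9 + 10.7 + 10.2) / 6 = 6.2833%
Σ(R_i − R̄_i)(R_m − R̄_m) = 72.2900  ⇒  Cov = 72.2900 / 6 = 12.0483
Σ(R_m − R̄_m)² = 105.4483  ⇒  Var(R_m) = 105.4483 / 6 = 17.5747
β = Cov / Var(R_m) = 12.0483 / 17.5747 = 0.6855
MRP = 10.37% − 4.54% = 5.83%
E(R) = R_f + β × MRP = 4.54% + 0.6855 × 5.83% = 8.54%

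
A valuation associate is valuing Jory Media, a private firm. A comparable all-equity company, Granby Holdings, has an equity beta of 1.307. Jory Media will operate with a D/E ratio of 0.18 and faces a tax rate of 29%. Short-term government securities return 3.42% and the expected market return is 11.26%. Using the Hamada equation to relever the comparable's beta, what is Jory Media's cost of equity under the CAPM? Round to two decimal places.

14.98%

β_L = β_U × [1 + (1 − t)(D/E)] = 1.307 × [1 + (1 − 0.29) × 0.18]
    = 1.307 × [1 + 0.71 × 0.18] = 1.307 × 1.1278 = 1.4740
MRP = 11.26% − 3.42% = 7.84%
E(R) = R_f + β_L × MRP = 3.42% + 1.4740 × 7.84% = 14.98%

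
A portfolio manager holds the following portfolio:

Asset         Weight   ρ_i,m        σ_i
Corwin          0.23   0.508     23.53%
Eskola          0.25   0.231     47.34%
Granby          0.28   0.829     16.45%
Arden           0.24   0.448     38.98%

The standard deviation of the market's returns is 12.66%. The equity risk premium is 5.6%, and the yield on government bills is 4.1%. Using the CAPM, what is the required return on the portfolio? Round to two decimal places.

10.07%

β_Corwin = 0.508 × 23.53% / 12.66% = 0.9442
β_Eskola = 0.231 × 47.34% / 12.66% = 0.8638
β_Granby = 0.829 × 16.45% / 12.66% = 1.0772
β_Arden = 0.448 × 38.98% / 12.66% = 1.3794
β_P = Σ w_i β_i = 0.23×0.9442 + 0.25×0.8638 + 0.28×1.0772 + 0.24×1.3794 = 1.0658
E(R_P) = R_f + β_P × MRP = 4.1% + 1.0658 × 5.6% = 10.07%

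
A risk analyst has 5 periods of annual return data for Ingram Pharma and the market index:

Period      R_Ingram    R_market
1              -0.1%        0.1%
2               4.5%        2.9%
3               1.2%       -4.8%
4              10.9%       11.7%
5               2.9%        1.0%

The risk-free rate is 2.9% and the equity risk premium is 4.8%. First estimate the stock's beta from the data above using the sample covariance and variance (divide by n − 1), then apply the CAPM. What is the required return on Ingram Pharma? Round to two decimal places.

6.05%

Mean R_i = (-0.1 + 4.5 + 1.2 + 10.9 + 2.9) / 5 = 3.8800%
Mean R_m = (0.1 + 2.9 − 4.8 + 11.7 + 1.0) / 5 = 2.1800%
Σ(R_i − R̄_i)(R_m − R̄_m) = 95.4180  ⇒  Cov = 95.4180 / 4 = 23.8545
Σ(R_m − R̄_m)² = 145.5880  ⇒  Var(R_m) = 145.5880 / 4 = 36.3970
β = Cov / Var(R_m) = 23.8545 / 36.3970 = 0.6554
E(R) = R_f + β × MRP = 2.9% + 0.6554 × 4.8% = 6.05%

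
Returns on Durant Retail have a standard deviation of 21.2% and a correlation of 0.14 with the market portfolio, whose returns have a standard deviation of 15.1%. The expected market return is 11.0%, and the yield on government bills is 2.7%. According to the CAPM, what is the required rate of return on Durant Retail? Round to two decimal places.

4.33%

β = ρ × σ_i / σ_m = 0.14 × 21.2% / 15.1% = 0.1966
MRP = 11.0% − 2.7% = 8.30%
E(R) = 2.7% + 0.1966 × 8.3% = 4.33%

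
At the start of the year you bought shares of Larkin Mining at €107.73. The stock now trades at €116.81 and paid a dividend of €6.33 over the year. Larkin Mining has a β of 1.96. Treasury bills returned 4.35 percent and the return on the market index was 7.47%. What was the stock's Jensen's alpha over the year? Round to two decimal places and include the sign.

+3.84%

Realised HPR = (P1 + D1 − P0) / P0 = (116.81 + 6.33 − 107.73) / 107.73 = 15.41 / 107.73 = 14.3043%
MRP = 7.47% − 4.35% = 3.12%
CAPM required = R_f + β·MRP = 4.35% + 1.96 × 3.12% = 10.4652%
α = realised − required = 14.3043% − 10.4652% = +3.84%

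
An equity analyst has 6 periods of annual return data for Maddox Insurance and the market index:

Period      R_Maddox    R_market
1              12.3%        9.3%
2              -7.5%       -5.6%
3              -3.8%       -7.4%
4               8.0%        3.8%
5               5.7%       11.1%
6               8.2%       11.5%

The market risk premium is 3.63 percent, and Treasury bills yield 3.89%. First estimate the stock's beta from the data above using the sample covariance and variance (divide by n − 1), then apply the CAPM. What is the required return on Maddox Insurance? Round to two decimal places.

6.80%

Mean R_i = (12.3 − 7.5 − 3.8 + 8.0 + 5.7 + 8.2) / 6 = 3.8167%
Mean R_m = (9.3 − 5.6 − 7.4 + 3.8 + 11.1 + 11.5) / 6 = 3.7833%
Σ(R_i − R̄_i)(R_m − R̄_m) = 285.8417  ⇒  Cov = 285.8417 / 5 = 57.1683
Σ(R_m − R̄_m)² = 356.6283  ⇒  Var(R_m) = 356.6283 / 5 = 71.3257
β = Cov / Var(R_m) = 57.1683 / 71.3257 = 0.8015
E(R) = R_f + β × MRP = 3.89% + 0.8015 × 3.63% = 6.80%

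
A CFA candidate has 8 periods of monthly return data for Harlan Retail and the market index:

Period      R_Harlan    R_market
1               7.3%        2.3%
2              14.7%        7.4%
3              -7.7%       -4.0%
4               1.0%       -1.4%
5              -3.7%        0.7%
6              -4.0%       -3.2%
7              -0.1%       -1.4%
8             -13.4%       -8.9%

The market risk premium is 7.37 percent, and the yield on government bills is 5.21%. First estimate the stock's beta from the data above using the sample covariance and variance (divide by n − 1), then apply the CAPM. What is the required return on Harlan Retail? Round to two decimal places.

Mean R_i = (7.3 + 14.7 − 7.7 + 1.0 − 3.7 − 4.0 − 0.1 − 13.4) / 8 = -0.7375%
Mean R_m = (2.3 + 7.4 − 4.0 − 1.4 + 0.7 − 3.2 − 1.4 − 8.9) / 8 = -1.0625%
Σ(R_i − R̄_i)(R_m − R̄_m) = 278.3113  ⇒  Cov = 278.3113 / 7 = 39.7588
Σ(R_m − R̄_m)² = 160.8788  ⇒  Var(R_m) = 160.8788 / 7 = 22.9827
β = Cov / Var(R_m) = 39.7588 / 22.9827 = 1.7299
E(R) = R_f + β × MRP = 5.21% + 1.7299 × 7.37% = 17.96%

17.96%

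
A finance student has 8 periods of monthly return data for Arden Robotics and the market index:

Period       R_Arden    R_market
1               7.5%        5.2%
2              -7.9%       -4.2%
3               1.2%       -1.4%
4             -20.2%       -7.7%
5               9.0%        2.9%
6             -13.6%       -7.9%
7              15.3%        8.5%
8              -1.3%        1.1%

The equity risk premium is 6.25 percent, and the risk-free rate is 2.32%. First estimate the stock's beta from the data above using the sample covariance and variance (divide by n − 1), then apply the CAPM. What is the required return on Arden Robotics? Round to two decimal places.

Mean R_i = (7.5 − 7.9 + 1.2 − 20.2 + 9.0 − 13.6 + 15.3 − 1.3) / 8 = -1.2500%
Mean R_m = (5.2 − 4.2 − 1.4 − 7.7 + 2.9 − 7.9 + 8.5 + 1.1) / 8 = -0.4375%
Σ(R_i − R̄_i)(R_m − R̄_m) = 483.8250  ⇒  Cov = 483.8250 / 7 = 69.1179
Σ(R_m − R̄_m)² = 248.6788  ⇒  Var(R_m) = 248.6788 / 7 = 35.5255
β = Cov / Var(R_m) = 69.1179 / 35.5255 = 1.9456
E(R) = R_f + β × MRP = 2.32% + 1.9456 × 6.25% = 14.48%

14.48%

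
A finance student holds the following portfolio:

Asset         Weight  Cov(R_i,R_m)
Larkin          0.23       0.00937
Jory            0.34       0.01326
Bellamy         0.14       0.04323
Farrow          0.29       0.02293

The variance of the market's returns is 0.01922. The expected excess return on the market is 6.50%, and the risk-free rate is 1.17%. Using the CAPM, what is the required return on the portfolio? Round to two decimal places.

β_Larkin = 0.00937 / 0.01922 = 0.4875
β_Jory = 0.01326 / 0.01922 = 0.6899
β_Bellamy = 0.04323 / 0.01922 = 2.2492
β_Farrow = 0.02293 / 0.01922 = 1.1930
β_P = Σ w_i β_i = 0.23×0.4875 + 0.34×0.6899 + 0.14×2.2492 + 0.29×1.1930 = 1.0075
E(R_P) = R_f + β_P × MRP = 1.17% + 1.0075 × 6.50% = 7.72%

7.72%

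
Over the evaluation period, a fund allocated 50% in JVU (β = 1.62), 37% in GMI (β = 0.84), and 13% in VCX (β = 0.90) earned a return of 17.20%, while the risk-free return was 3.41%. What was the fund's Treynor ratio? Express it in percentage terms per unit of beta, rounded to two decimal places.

β_P = 0.50×1.62 + 0.37×0.84 + 0.13×0.90 = 1.2378
Treynor = (R_P − R_f) / β_P = (17.20% − 3.41%) / 1.2378 = 13.79% / 1.2378 = 11.14%

11.14%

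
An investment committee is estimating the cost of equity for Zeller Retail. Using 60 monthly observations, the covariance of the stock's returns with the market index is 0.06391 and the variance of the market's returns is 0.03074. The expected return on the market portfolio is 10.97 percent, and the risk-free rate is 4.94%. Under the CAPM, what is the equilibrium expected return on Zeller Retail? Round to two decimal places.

17.48%

β = Cov(R_i, R_m) / Var(R_m) = 0.06391 / 0.03074 = 2.0791
MRP = 10.97% − 4.94% = 6.03%
E(R) = R_f + β × MRP = 4.94% + 2.0791 × 6.03% = 17.48%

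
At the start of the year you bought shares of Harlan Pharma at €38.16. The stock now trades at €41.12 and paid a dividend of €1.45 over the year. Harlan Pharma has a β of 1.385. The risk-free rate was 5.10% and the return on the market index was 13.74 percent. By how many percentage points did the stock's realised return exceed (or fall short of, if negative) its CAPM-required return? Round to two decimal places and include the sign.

-5.51%

Realised HPR = (P1 + D1 − P0) / P0 = (41.12 + 1.45 − 38.16) / 38.16 = 4.41 / 38.16 = 11.5566%
MRP = 13.74% − 5.10% = 8.64%
CAPM required = R_f + β·MRP = 5.10% + 1.385 × 8.64% = 17.06640%
α = realised − required = 11.5566% − 17.06640% = -5.51%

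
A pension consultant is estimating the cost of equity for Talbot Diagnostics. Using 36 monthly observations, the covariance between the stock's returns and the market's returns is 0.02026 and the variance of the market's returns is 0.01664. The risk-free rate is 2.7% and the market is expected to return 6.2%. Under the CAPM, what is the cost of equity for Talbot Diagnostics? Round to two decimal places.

β = Cov(R_i, R_m) / Var(R_m) = 0.02026 / 0.01664 = 1.2175
MRP = 6.2% − 2.7% = 3.50%
E(R) = R_f + β × MRP = 2.7% + 1.2175 × 3.5% = 6.96%

6.96%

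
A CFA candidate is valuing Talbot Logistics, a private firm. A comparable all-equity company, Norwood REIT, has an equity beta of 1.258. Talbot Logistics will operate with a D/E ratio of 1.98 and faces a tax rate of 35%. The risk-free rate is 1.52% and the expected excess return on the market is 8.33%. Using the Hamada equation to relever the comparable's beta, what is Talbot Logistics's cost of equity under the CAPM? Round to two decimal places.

25.49%

β_L = β_U × [1 + (1 − t)(D/E)] = 1.258 × [1 + (1 − 0.35) × 1.98]
    = 1.258 × [1 + 0.65 × 1.98] = 1.258 × 2.2870 = 2.8770
E(R) = R_f + β_L × MRP = 1.52% + 2.8770 × 8.33% = 25.49%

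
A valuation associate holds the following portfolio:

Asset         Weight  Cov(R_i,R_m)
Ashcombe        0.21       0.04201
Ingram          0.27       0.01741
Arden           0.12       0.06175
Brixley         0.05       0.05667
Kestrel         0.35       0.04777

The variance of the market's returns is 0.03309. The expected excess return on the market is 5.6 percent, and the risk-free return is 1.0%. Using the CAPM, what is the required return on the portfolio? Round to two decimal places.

β_Ashcombe = 0.04201 / 0.03309 = 1.2696
β_Ingram = 0.01741 / 0.03309 = 0.5261
β_Arden = 0.06175 / 0.03309 = 1.8661
β_Brixley = 0.05667 / 0.03309 = 1.7126
β_Kestrel = 0.04777 / 0.03309 = 1.4436
β_P = Σ w_i β_i = 0.21×1.2696 + 0.27×0.5261 + 0.12×1.8661 + 0.05×1.7126 + 0.35×1.4436 = 1.2235
E(R_P) = R_f + β_P × MRP = 1.0% + 1.2235 × 5.6% = 7.85%

7.85%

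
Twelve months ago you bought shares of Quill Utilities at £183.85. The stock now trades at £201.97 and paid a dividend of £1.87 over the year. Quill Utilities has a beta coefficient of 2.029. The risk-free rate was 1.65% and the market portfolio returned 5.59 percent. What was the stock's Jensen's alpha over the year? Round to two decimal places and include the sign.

+1.23%

Realised HPR = (P1 + D1 − P0) / P0 = (201.97 + 1.87 − 183.85) / 183.85 = 19.99 / 183.85 = 10.8730%
MRP = 5.59% − 1.65% = 3.94%
CAPM required = R_f + β·MRP = 1.65% + 2.029 × 3.94% = 9.64426%
α = realised − required = 10.8730% − 9.64426% = +1.23%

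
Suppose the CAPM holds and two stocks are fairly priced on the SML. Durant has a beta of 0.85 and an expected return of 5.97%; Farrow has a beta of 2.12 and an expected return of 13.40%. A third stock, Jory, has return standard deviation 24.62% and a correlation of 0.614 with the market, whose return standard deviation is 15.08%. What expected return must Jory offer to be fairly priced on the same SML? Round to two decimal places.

6.86%

MRP = (13.40% − 5.97%) / (2.12 − 0.85) = 5.8504%
R_f = 5.97% − 0.85 × 5.8504% = 0.9972%
β_Jory = ρ·σ_i/σ_m = 0.614 × 24.62 / 15.08 = 1.0024
E(R_Jory) = R_f + β × MRP = 0.9972% + 1.0024 × 5.8504% = 6.86%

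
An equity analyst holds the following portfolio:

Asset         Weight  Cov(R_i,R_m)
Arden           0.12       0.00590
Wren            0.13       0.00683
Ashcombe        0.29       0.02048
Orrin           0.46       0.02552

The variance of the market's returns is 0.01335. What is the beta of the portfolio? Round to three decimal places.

β_Arden = 0.00590 / 0.01335 = 0.4419
β_Wren = 0.00683 / 0.01335 = 0.5116
β_Ashcombe = 0.02048 / 0.01335 = 1.5341
β_Orrin = 0.02552 / 0.01335 = 1.9116
β_P = Σ w_i β_i = 0.12×0.4419 + 0.13×0.5116 + 0.29×1.5341 + 0.46×1.9116 = 1.4438

1.444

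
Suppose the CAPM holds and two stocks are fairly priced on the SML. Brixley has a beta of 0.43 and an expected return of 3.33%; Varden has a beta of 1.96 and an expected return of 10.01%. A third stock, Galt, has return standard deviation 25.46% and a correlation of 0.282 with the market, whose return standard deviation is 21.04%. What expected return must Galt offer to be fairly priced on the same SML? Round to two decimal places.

2.94%

MRP = (10.01% − 3.33%) / (1.96 − 0.43) = 4.3660%
R_f = 3.33% − 0.43 × 4.3660% = 1.4526%
β_Galt = ρ·σ_i/σ_m = 0.282 × 25.46 / 21.04 = 0.3412
E(R_Galt) = R_f + β × MRP = 1.4526% + 0.3412 × 4.3660% = 2.94%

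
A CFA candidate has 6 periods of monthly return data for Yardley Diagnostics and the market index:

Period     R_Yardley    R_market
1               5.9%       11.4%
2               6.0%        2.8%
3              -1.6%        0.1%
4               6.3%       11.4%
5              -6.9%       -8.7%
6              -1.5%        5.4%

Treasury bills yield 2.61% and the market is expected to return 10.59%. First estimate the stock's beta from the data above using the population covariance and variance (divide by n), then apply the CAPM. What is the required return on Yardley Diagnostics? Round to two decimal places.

7.50%

Mean R_i = (5.9 + 6.0 − 1.6 + 6.3 − 6.9 − 1.5) / 6 = 1.3667%
Mean R_m = (11.4 + 2.8 + 0.1 + 11.4 − 8.7 + 5.4) / 6 = 3.7333%
Σ(R_i − R̄_i)(R_m − R̄_m) = 177.0367  ⇒  Cov = 177.0367 / 6 = 29.5061
Σ(R_m − R̄_m)² = 288.9933  ⇒  Var(R_m) = 288.9933 / 6 = 48.1656
β = Cov / Var(R_m) = 29.5061 / 48.1656 = 0.6126
MRP = 10.59% − 2.61% = 7.98%
E(R) = R_f + β × MRP = 2.61% + 0.6126 × 7.98% = 7.50%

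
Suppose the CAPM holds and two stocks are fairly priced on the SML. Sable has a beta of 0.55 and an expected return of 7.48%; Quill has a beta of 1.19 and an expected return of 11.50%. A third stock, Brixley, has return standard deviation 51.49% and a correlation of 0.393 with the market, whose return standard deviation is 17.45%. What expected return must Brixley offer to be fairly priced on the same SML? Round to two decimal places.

MRP = (11.50% − 7.48%) / (1.19 − 0.55) = 6.2813%
R_f = 7.48% − 0.55 × 6.2813% = 4.0253%
β_Brixley = ρ·σ_i/σ_m = 0.393 × 51.49 / 17.45 = 1.1596
E(R_Brixley) = R_f + β × MRP = 4.0253% + 1.1596 × 6.2813% = 11.31%

11.31%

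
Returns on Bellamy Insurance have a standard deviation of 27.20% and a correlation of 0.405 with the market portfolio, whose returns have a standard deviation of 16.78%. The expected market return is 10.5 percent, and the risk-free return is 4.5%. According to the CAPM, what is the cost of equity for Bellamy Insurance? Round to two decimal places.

β = ρ × σ_i / σ_m = 0.405 × 27.20% / 16.78% = 0.6565
MRP = 10.5% − 4.5% = 6.00%
E(R) = 4.5% + 0.6565 × 6.0% = 8.44%

8.44%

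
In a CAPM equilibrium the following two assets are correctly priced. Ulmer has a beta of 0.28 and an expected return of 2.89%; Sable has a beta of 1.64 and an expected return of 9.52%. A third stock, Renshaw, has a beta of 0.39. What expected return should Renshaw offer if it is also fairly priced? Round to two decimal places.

3.43%

MRP (SML slope) = (9.52% − 2.89%) / (1.64 − 0.28) = 6.63% / 1.36 = 4.8750%
R_f (intercept) = 2.89% − 0.28 × 4.8750% = 1.5250%
E(R_Renshaw) = R_f + β × MRP = 1.5250% + 0.39 × 4.8750% = 3.43%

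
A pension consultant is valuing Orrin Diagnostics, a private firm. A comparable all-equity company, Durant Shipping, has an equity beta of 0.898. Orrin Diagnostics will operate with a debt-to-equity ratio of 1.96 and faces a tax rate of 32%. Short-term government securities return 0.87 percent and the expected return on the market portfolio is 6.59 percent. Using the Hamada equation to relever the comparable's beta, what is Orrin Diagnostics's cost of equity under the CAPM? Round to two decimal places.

12.85%

β_L = β_U × [1 + (1 − t)(D/E)] = 0.898 × [1 + (1 − 0.32) × 1.96]
    = 0.898 × [1 + 0.68 × 1.96] = 0.898 × 2.3328 = 2.0949
MRP = 6.59% − 0.87% = 5.72%
E(R) = R_f + β_L × MRP = 0.87% + 2.0949 × 5.72% = 12.85%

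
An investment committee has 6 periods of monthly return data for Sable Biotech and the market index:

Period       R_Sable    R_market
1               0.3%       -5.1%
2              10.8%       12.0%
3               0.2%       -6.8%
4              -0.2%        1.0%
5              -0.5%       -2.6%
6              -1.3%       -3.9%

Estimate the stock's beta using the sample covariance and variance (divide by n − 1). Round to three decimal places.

Mean R_i = (0.3 + 10.8 + 0.2 − 0.2 − 0.5 − 1.3) / 6 = 1.5500%
Mean R_m = (-5.1 + 12.0 − 6.8 + 1.0 − 2.6 − 3.9) / 6 = -0.9000%
Σ(R_i − R̄_i)(R_m − R̄_m) = 141.2500  ⇒  Cov = 141.2500 / 5 = 28.2500
Σ(R_m − R̄_m)² = 234.3600  ⇒  Var(R_m) = 234.3600 / 5 = 46.8720
β = Cov / Var(R_m) = 28.2500 / 46.8720 = 0.6027

0.603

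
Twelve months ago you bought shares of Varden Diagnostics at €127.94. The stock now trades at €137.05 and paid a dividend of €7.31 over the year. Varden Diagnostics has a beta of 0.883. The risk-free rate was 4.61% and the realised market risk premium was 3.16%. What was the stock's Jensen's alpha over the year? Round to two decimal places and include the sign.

+5.43%

Realised HPR = (P1 + D1 − P0) / P0 = (137.05 + 7.31 − 127.94) / 127.94 = 16.42 / 127.94 = 12.8341%
CAPM required = R_f + β·MRP = 4.61% + 0.883 × 3.16% = 7.40028%
α = realised − required = 12.8341% − 7.40028% = +5.43%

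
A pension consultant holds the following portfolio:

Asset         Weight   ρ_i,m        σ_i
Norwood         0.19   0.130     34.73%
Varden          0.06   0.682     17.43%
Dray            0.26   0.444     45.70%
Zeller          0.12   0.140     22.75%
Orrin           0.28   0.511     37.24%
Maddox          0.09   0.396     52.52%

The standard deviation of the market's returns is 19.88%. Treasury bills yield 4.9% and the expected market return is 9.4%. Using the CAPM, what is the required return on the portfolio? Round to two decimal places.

β_Norwood = 0.130 × 34.73% / 19.88% = 0.2271
β_Varden = 0.682 × 17.43% / 19.88% = 0.5980
β_Dray = 0.444 × 45.70% / 19.88% = 1.0207
β_Zeller = 0.140 × 22.75% / 19.88% = 0.1602
β_Orrin = 0.511 × 37.24% / 19.88% = 0.9572
β_Maddox = 0.396 × 52.52% / 19.88% = 1.0462
β_P = Σ w_i β_i = 0.19×0.2271 + 0.06×0.5980 + 0.26×1.0207 + 0.12×0.1602 + 0.28×0.9572 + 0.09×1.0462 = 0.7258
MRP = 9.4% − 4.9% = 4.50%
E(R_P) = R_f + β_P × MRP = 4.9% + 0.7258 × 4.5% = 8.17%

8.17%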